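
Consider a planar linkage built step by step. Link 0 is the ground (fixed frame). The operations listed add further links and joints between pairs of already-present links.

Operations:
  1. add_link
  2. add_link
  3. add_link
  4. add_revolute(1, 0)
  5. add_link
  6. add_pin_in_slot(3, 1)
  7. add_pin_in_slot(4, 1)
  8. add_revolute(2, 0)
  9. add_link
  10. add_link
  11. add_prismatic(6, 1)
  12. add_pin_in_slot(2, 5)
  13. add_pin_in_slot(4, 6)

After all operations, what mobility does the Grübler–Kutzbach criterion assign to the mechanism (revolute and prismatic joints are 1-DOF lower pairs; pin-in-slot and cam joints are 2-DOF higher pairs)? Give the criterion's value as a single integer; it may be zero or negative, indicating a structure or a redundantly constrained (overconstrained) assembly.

M = 8

ground; <1,0,0>
#1 <2,0,0>
#2 <3,0,0>
#3 <4,0,0>
R:1↔0 J1 <4,1,0>
#4 <5,1,0>
PS:3↔1 J2 <5,1,1>
PS:4↔1 J2 <5,1,2>
R:2↔0 J1 <5,2,2>
#5 <6,2,2>
#6 <7,2,2>
P:6↔1 J1 <7,3,2>
PS:2↔5 J2 <7,3,3>
PS:4↔6 J2 <7,3,4>
3×6 − 2×3 − 1×4 = 8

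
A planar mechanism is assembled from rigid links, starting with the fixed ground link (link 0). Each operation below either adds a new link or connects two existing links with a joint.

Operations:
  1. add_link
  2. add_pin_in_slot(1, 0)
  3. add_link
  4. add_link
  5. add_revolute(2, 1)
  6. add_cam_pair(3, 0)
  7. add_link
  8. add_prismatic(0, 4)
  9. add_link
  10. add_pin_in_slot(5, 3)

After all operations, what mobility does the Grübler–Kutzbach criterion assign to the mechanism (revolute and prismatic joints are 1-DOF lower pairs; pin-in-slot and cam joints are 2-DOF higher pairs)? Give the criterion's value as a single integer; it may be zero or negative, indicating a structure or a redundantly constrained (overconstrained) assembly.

link 0 = ground. State L|J1|J2 = 1|0|0
+link1  2|0|0
PS(1,0) f=2→J2  2|0|1
+link2  3|0|1
+link3  4|0|1
R(2,1) f=1→J1  4|1|1
C(3,0) f=2→J2  4|1|2
+link4  5|1|2
P(0,4) f=1→J1  5|2|2
+link5  6|2|2
PS(5,3) f=2→J2  6|2|3
M = 3(6−1)−2·2−3 = 15−4−3 = 8

M = 8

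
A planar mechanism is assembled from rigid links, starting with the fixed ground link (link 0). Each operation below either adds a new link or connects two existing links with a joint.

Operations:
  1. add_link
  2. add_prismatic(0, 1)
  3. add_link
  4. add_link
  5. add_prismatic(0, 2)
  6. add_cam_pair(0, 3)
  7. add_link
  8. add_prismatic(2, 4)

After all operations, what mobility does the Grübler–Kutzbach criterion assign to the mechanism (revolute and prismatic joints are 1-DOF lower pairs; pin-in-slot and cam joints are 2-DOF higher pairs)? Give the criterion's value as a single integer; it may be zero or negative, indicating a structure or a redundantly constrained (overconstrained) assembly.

M = 5

link 0 = ground. State L|J1|J2 = 1|0|0
+link1  2|0|0
P(0,1) f=1→J1  2|1|0
+link2  3|1|0
+link3  4|1|0
P(0,2) f=1→J1  4|2|0
C(0,3) f=2→J2  4|2|1
+link4  5|2|1
P(2,4) f=1→J1  5|3|1
M = 3(5−1)−2·3−1 = 12−6−1 = 5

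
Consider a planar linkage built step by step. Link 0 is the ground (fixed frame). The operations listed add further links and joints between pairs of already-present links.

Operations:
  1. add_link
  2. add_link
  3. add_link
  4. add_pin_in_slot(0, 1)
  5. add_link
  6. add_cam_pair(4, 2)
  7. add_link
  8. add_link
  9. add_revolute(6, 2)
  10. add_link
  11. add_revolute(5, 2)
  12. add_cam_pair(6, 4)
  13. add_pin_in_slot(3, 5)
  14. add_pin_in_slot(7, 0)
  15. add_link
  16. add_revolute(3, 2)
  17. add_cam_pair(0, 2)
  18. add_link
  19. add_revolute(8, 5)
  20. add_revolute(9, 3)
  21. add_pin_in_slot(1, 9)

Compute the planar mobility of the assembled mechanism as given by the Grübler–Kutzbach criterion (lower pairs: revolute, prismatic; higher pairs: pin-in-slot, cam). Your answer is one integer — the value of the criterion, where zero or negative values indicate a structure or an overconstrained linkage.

M = 10

link 0 = ground. State L|J1|J2 = 1|0|0
+link1  2|0|0
+link2  3|0|0
+link3  4|0|0
PS(0,1) f=2→J2  4|0|1
+link4  5|0|1
C(4,2) f=2→J2  5|0|2
+link5  6|0|2
+link6  7|0|2
R(6,2) f=1→J1  7|1|2
+link7  8|1|2
R(5,2) f=1→J1  8|2|2
C(6,4) f=2→J2  8|2|3
PS(3,5) f=2→J2  8|2|4
PS(7,0) f=2→J2  8|2|5
+link8  9|2|5
R(3,2) f=1→J1  9|3|5
C(0,2) f=2→J2  9|3|6
+link9  10|3|6
R(8,5) f=1→J1  10|4|6
R(9,3) f=1→J1  10|5|6
PS(1,9) f=2→J2  10|5|7
M = 3(10−1)−2·5−7 = 27−10−7 = 10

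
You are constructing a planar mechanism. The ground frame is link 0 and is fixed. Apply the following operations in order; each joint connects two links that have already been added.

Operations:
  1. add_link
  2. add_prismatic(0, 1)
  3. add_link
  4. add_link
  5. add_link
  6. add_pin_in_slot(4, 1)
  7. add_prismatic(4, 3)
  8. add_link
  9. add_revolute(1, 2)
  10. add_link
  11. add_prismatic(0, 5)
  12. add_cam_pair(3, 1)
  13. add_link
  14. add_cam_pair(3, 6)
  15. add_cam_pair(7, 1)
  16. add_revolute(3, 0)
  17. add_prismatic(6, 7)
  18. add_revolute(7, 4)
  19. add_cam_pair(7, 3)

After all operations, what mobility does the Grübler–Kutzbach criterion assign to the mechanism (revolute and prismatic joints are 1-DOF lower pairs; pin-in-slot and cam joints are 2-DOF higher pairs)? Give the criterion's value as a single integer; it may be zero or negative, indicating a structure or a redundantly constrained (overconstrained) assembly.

(L,J1,J2)=(1,0,0); link0 fixed
link1: (2,0,0)
P 0-1 [J1]: (2,1,0)
link2: (3,1,0)
link3: (4,1,0)
link4: (5,1,0)
PS 4-1 [J2]: (5,1,1)
P 4-3 [J1]: (5,2,1)
link5: (6,2,1)
R 1-2 [J1]: (6,3,1)
link6: (7,3,1)
P 0-5 [J1]: (7,4,1)
C 3-1 [J2]: (7,4,2)
link7: (8,4,2)
C 3-6 [J2]: (8,4,3)
C 7-1 [J2]: (8,4,4)
R 3-0 [J1]: (8,5,4)
P 6-7 [J1]: (8,6,4)
R 7-4 [J1]: (8,7,4)
C 7-3 [J2]: (8,7,5)
Grübler: 3·7 − 2·7 − 5 = 2

M = 2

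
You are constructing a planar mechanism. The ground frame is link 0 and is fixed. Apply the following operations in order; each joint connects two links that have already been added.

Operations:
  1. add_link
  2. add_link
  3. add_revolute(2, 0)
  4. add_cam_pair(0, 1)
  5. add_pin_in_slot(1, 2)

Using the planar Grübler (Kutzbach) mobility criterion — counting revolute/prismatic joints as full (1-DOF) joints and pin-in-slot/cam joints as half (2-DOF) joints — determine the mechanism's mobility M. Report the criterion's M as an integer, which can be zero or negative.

M = 2

[1;0;0] (link 0 is ground)
L+ [2;0;0]
L+ [3;0;0]
R(2,0)∈J1 [3;1;0]
C(0,1)∈J2 [3;1;1]
PS(1,2)∈J2 [3;1;2]
mobility = 6 − 2 − 2 = 2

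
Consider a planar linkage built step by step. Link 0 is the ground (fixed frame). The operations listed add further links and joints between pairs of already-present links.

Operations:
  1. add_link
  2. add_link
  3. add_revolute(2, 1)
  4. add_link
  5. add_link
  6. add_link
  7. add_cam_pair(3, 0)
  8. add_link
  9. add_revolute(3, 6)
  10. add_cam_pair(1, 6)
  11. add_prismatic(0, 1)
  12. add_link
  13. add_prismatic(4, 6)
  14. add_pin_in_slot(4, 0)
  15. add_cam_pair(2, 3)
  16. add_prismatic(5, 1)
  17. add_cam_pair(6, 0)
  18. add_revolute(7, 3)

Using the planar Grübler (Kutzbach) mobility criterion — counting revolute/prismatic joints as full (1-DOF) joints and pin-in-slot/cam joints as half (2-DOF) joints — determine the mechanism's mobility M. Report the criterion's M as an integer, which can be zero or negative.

M = 4

L=1 J1=0 J2=0
add link → L=2 J1=0 J2=0
add link → L=3 J1=0 J2=0
R@2,1 dof=1 J1 → L=3 J1=1 J2=0
add link → L=4 J1=1 J2=0
add link → L=5 J1=1 J2=0
add link → L=6 J1=1 J2=0
C@3,0 dof=2 J2 → L=6 J1=1 J2=1
add link → L=7 J1=1 J2=1
R@3,6 dof=1 J1 → L=7 J1=2 J2=1
C@1,6 dof=2 J2 → L=7 J1=2 J2=2
P@0,1 dof=1 J1 → L=7 J1=3 J2=2
add link → L=8 J1=3 J2=2
P@4,6 dof=1 J1 → L=8 J1=4 J2=2
PS@4,0 dof=2 J2 → L=8 J1=4 J2=3
C@2,3 dof=2 J2 → L=8 J1=4 J2=4
P@5,1 dof=1 J1 → L=8 J1=5 J2=4
C@6,0 dof=2 J2 → L=8 J1=5 J2=5
R@7,3 dof=1 J1 → L=8 J1=6 J2=5
M=3(L−1)−2J1−J2=3·7−2·6−5=4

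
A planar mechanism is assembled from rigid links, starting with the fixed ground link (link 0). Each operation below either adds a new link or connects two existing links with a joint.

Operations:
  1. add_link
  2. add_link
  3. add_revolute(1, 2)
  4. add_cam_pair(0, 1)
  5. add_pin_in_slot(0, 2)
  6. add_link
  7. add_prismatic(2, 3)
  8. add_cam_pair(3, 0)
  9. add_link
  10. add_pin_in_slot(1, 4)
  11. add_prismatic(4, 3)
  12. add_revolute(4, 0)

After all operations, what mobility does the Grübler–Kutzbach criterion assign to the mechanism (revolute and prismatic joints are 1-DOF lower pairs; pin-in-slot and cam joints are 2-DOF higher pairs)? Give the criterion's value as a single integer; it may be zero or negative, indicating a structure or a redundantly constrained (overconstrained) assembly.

[1;0;0] (link 0 is ground)
L+ [2;0;0]
L+ [3;0;0]
R(1,2)∈J1 [3;1;0]
C(0,1)∈J2 [3;1;1]
PS(0,2)∈J2 [3;1;2]
L+ [4;1;2]
P(2,3)∈J1 [4;2;2]
C(3,0)∈J2 [4;2;3]
L+ [5;2;3]
PS(1,4)∈J2 [5;2;4]
P(4,3)∈J1 [5;3;4]
R(4,0)∈J1 [5;4;4]
mobility = 12 − 8 − 4 = 0

M = 0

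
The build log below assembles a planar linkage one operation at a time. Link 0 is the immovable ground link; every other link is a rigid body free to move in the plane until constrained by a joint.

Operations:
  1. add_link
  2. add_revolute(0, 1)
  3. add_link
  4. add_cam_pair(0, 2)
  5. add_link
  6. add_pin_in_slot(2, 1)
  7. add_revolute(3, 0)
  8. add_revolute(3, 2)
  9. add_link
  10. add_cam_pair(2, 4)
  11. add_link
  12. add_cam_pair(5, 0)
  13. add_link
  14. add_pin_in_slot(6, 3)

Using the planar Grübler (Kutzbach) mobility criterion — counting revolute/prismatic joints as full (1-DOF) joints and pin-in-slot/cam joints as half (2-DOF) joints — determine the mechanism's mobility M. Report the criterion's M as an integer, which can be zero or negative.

M = 7

[1;0;0] (link 0 is ground)
L+ [2;0;0]
R(0,1)∈J1 [2;1;0]
L+ [3;1;0]
C(0,2)∈J2 [3;1;1]
L+ [4;1;1]
PS(2,1)∈J2 [4;1;2]
R(3,0)∈J1 [4;2;2]
R(3,2)∈J1 [4;3;2]
L+ [5;3;2]
C(2,4)∈J2 [5;3;3]
L+ [6;3;3]
C(5,0)∈J2 [6;3;4]
L+ [7;3;4]
PS(6,3)∈J2 [7;3;5]
mobility = 18 − 6 − 5 = 7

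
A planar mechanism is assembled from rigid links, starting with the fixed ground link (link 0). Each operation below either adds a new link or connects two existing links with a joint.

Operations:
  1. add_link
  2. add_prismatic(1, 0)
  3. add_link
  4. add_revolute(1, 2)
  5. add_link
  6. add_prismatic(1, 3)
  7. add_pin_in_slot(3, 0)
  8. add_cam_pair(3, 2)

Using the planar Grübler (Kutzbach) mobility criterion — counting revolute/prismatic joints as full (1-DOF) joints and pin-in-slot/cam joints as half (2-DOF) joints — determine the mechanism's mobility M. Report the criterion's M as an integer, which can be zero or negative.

[1;0;0] (link 0 is ground)
L+ [2;0;0]
P(1,0)∈J1 [2;1;0]
L+ [3;1;0]
R(1,2)∈J1 [3;2;0]
L+ [4;2;0]
P(1,3)∈J1 [4;3;0]
PS(3,0)∈J2 [4;3;1]
C(3,2)∈J2 [4;3;2]
mobility = 9 − 6 − 2 = 1

M = 1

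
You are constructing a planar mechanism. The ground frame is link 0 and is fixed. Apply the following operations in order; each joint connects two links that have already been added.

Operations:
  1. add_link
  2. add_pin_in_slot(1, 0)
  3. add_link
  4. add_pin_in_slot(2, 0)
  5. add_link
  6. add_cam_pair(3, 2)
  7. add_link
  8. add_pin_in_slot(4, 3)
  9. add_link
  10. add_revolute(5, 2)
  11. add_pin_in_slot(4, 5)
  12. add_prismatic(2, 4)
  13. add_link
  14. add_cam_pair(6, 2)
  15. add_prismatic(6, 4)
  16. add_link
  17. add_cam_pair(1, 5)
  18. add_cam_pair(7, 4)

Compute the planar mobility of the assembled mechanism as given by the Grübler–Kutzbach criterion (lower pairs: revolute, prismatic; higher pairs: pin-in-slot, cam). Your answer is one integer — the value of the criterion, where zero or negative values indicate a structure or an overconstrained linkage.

M = 7

ground; <1,0,0>
#1 <2,0,0>
PS:1↔0 J2 <2,0,1>
#2 <3,0,1>
PS:2↔0 J2 <3,0,2>
#3 <4,0,2>
C:3↔2 J2 <4,0,3>
#4 <5,0,3>
PS:4↔3 J2 <5,0,4>
#5 <6,0,4>
R:5↔2 J1 <6,1,4>
PS:4↔5 J2 <6,1,5>
P:2↔4 J1 <6,2,5>
#6 <7,2,5>
C:6↔2 J2 <7,2,6>
P:6↔4 J1 <7,3,6>
#7 <8,3,6>
C:1↔5 J2 <8,3,7>
C:7↔4 J2 <8,3,8>
3×7 − 2×3 − 1×8 = 7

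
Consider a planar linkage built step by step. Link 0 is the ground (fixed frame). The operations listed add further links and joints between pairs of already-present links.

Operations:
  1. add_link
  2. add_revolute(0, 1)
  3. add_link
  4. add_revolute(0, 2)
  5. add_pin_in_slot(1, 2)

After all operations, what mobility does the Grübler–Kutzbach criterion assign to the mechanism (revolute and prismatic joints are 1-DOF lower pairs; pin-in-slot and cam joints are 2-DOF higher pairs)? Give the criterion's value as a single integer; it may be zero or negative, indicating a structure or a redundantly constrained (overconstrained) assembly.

M = 1

[1;0;0] (link 0 is ground)
L+ [2;0;0]
R(0,1)∈J1 [2;1;0]
L+ [3;1;0]
R(0,2)∈J1 [3;2;0]
PS(1,2)∈J2 [3;2;1]
mobility = 6 − 4 − 1 = 1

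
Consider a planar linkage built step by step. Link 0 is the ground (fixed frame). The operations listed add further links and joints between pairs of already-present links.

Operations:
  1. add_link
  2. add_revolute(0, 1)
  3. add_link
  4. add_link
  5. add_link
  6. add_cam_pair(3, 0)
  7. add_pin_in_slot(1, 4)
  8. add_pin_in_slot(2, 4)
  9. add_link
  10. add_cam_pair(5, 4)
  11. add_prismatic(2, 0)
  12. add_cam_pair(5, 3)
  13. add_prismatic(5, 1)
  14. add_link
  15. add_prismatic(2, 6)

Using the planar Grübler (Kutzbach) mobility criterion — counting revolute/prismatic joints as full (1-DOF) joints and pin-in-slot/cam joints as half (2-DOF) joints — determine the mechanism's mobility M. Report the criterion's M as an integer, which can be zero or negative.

M = 5

L=1 J1=0 J2=0
add link → L=2 J1=0 J2=0
R@0,1 dof=1 J1 → L=2 J1=1 J2=0
add link → L=3 J1=1 J2=0
add link → L=4 J1=1 J2=0
add link → L=5 J1=1 J2=0
C@3,0 dof=2 J2 → L=5 J1=1 J2=1
PS@1,4 dof=2 J2 → L=5 J1=1 J2=2
PS@2,4 dof=2 J2 → L=5 J1=1 J2=3
add link → L=6 J1=1 J2=3
C@5,4 dof=2 J2 → L=6 J1=1 J2=4
P@2,0 dof=1 J1 → L=6 J1=2 J2=4
C@5,3 dof=2 J2 → L=6 J1=2 J2=5
P@5,1 dof=1 J1 → L=6 J1=3 J2=5
add link → L=7 J1=3 J2=5
P@2,6 dof=1 J1 → L=7 J1=4 J2=5
M=3(L−1)−2J1−J2=3·6−2·4−5=5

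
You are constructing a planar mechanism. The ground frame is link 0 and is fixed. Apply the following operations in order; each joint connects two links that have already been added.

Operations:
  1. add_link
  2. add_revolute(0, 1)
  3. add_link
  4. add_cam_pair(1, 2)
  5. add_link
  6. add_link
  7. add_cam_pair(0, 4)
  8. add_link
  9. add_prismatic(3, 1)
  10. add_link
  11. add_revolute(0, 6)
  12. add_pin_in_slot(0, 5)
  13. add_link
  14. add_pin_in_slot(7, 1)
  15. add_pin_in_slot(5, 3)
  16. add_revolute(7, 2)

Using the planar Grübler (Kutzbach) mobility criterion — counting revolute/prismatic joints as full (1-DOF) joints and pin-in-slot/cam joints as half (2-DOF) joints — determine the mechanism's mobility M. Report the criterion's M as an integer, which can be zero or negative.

ground; <1,0,0>
#1 <2,0,0>
R:0↔1 J1 <2,1,0>
#2 <3,1,0>
C:1↔2 J2 <3,1,1>
#3 <4,1,1>
#4 <5,1,1>
C:0↔4 J2 <5,1,2>
#5 <6,1,2>
P:3↔1 J1 <6,2,2>
#6 <7,2,2>
R:0↔6 J1 <7,3,2>
PS:0↔5 J2 <7,3,3>
#7 <8,3,3>
PS:7↔1 J2 <8,3,4>
PS:5↔3 J2 <8,3,5>
R:7↔2 J1 <8,4,5>
3×7 − 2×4 − 1×5 = 8

M = 8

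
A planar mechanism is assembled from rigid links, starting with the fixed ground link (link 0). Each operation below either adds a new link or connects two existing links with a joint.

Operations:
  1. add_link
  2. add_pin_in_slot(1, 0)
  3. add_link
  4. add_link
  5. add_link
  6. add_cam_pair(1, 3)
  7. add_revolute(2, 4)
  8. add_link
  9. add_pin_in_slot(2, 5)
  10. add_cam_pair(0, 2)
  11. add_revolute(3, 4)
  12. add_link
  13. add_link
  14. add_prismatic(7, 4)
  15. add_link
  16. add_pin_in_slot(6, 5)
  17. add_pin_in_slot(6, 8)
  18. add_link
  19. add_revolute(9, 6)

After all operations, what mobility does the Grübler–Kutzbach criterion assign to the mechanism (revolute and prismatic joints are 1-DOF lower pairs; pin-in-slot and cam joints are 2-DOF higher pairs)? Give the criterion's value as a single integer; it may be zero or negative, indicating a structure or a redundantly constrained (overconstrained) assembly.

link 0 = ground. State L|J1|J2 = 1|0|0
+link1  2|0|0
PS(1,0) f=2→J2  2|0|1
+link2  3|0|1
+link3  4|0|1
+link4  5|0|1
C(1,3) f=2→J2  5|0|2
R(2,4) f=1→J1  5|1|2
+link5  6|1|2
PS(2,5) f=2→J2  6|1|3
C(0,2) f=2→J2  6|1|4
R(3,4) f=1→J1  6|2|4
+link6  7|2|4
+link7  8|2|4
P(7,4) f=1→J1  8|3|4
+link8  9|3|4
PS(6,5) f=2→J2  9|3|5
PS(6,8) f=2→J2  9|3|6
+link9  10|3|6
R(9,6) f=1→J1  10|4|6
M = 3(10−1)−2·4−6 = 27−8−6 = 13

M = 13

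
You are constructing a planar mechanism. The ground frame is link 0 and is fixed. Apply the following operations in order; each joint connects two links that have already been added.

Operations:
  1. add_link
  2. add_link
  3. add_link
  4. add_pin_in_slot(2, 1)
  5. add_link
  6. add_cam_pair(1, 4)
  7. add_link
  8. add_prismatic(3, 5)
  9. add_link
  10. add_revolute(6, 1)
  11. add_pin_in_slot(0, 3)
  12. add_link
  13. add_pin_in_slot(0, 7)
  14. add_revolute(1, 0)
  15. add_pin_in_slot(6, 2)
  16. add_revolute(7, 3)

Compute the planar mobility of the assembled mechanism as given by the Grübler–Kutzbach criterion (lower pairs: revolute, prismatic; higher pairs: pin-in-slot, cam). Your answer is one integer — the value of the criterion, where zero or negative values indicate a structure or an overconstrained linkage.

M = 8

link 0 = ground. State L|J1|J2 = 1|0|0
+link1  2|0|0
+link2  3|0|0
+link3  4|0|0
PS(2,1) f=2→J2  4|0|1
+link4  5|0|1
C(1,4) f=2→J2  5|0|2
+link5  6|0|2
P(3,5) f=1→J1  6|1|2
+link6  7|1|2
R(6,1) f=1→J1  7|2|2
PS(0,3) f=2→J2  7|2|3
+link7  8|2|3
PS(0,7) f=2→J2  8|2|4
R(1,0) f=1→J1  8|3|4
PS(6,2) f=2→J2  8|3|5
R(7,3) f=1→J1  8|4|5
M = 3(8−1)−2·4−5 = 21−8−5 = 8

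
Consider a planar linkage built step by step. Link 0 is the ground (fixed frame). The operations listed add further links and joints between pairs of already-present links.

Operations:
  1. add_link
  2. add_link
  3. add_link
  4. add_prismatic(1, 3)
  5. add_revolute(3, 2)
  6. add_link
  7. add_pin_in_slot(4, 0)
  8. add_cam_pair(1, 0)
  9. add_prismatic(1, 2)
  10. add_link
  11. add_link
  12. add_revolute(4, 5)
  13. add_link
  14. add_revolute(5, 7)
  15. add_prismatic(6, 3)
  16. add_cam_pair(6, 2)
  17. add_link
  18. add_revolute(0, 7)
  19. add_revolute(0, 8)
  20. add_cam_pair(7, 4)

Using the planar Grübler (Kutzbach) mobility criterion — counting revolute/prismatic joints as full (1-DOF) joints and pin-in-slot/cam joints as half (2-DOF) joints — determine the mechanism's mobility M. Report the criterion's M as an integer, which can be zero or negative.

M = 4

link 0 = ground. State L|J1|J2 = 1|0|0
+link1  2|0|0
+link2  3|0|0
+link3  4|0|0
P(1,3) f=1→J1  4|1|0
R(3,2) f=1→J1  4|2|0
+link4  5|2|0
PS(4,0) f=2→J2  5|2|1
C(1,0) f=2→J2  5|2|2
P(1,2) f=1→J1  5|3|2
+link5  6|3|2
+link6  7|3|2
R(4,5) f=1→J1  7|4|2
+link7  8|4|2
R(5,7) f=1→J1  8|5|2
P(6,3) f=1→J1  8|6|2
C(6,2) f=2→J2  8|6|3
+link8  9|6|3
R(0,7) f=1→J1  9|7|3
R(0,8) f=1→J1  9|8|3
C(7,4) f=2→J2  9|8|4
M = 3(9−1)−2·8−4 = 24−16−4 = 4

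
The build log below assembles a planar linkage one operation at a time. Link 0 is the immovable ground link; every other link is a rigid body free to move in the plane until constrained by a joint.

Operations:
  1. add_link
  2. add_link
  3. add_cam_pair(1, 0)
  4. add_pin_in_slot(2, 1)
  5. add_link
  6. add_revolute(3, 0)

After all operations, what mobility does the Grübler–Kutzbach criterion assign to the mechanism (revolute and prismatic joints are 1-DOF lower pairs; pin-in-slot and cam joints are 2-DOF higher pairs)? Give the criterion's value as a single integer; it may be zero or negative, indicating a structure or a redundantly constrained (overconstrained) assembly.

M = 5

ground; <1,0,0>
#1 <2,0,0>
#2 <3,0,0>
C:1↔0 J2 <3,0,1>
PS:2↔1 J2 <3,0,2>
#3 <4,0,2>
R:3↔0 J1 <4,1,2>
3×3 − 2×1 − 1×2 = 5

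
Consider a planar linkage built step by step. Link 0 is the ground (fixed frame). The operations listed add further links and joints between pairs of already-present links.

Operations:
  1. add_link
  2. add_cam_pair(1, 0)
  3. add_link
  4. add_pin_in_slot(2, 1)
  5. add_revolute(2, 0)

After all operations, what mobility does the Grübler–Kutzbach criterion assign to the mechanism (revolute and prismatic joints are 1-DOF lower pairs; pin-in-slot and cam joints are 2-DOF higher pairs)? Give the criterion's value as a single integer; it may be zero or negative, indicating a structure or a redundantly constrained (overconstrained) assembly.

link 0 = ground. State L|J1|J2 = 1|0|0
+link1  2|0|0
C(1,0) f=2→J2  2|0|1
+link2  3|0|1
PS(2,1) f=2→J2  3|0|2
R(2,0) f=1→J1  3|1|2
M = 3(3−1)−2·1−2 = 6−2−2 = 2

M = 2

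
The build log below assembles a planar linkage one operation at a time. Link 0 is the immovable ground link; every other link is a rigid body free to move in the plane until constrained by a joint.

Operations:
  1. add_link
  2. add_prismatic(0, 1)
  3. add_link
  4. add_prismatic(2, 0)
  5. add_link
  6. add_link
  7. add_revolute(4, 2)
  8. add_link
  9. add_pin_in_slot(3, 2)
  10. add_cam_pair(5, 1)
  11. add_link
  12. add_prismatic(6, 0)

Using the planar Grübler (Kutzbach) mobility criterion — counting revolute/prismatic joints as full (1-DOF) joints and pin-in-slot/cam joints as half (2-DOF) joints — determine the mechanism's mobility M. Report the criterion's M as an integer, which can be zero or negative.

M = 8

(L,J1,J2)=(1,0,0); link0 fixed
link1: (2,0,0)
P 0-1 [J1]: (2,1,0)
link2: (3,1,0)
P 2-0 [J1]: (3,2,0)
link3: (4,2,0)
link4: (5,2,0)
R 4-2 [J1]: (5,3,0)
link5: (6,3,0)
PS 3-2 [J2]: (6,3,1)
C 5-1 [J2]: (6,3,2)
link6: (7,3,2)
P 6-0 [J1]: (7,4,2)
Grübler: 3·6 − 2·4 − 2 = 8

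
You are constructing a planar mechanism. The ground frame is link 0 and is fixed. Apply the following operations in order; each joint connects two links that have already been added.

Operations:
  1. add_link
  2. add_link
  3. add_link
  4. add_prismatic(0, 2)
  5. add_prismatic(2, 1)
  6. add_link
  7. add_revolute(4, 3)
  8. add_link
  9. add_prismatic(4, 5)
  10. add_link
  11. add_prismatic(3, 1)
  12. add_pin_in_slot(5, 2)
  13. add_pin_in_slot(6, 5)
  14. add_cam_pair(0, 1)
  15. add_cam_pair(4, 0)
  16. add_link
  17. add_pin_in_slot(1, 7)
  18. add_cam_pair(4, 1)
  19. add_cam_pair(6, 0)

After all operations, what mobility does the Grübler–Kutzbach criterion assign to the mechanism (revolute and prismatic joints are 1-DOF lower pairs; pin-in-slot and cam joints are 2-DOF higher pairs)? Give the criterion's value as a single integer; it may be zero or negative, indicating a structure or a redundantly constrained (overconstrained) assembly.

ground; <1,0,0>
#1 <2,0,0>
#2 <3,0,0>
#3 <4,0,0>
P:0↔2 J1 <4,1,0>
P:2↔1 J1 <4,2,0>
#4 <5,2,0>
R:4↔3 J1 <5,3,0>
#5 <6,3,0>
P:4↔5 J1 <6,4,0>
#6 <7,4,0>
P:3↔1 J1 <7,5,0>
PS:5↔2 J2 <7,5,1>
PS:6↔5 J2 <7,5,2>
C:0↔1 J2 <7,5,3>
C:4↔0 J2 <7,5,4>
#7 <8,5,4>
PS:1↔7 J2 <8,5,5>
C:4↔1 J2 <8,5,6>
C:6↔0 J2 <8,5,7>
3×7 − 2×5 − 1×7 = 4

M = 4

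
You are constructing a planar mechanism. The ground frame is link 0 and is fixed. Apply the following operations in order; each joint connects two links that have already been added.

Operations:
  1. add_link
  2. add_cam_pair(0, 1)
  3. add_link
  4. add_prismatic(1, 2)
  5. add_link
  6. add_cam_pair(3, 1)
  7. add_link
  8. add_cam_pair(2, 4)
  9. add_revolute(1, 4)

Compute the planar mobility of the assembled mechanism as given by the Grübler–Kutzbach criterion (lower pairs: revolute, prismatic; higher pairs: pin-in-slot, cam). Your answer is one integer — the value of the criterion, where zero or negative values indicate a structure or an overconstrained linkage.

ground; <1,0,0>
#1 <2,0,0>
C:0↔1 J2 <2,0,1>
#2 <3,0,1>
P:1↔2 J1 <3,1,1>
#3 <4,1,1>
C:3↔1 J2 <4,1,2>
#4 <5,1,2>
C:2↔4 J2 <5,1,3>
R:1↔4 J1 <5,2,3>
3×4 − 2×2 − 1×3 = 5

M = 5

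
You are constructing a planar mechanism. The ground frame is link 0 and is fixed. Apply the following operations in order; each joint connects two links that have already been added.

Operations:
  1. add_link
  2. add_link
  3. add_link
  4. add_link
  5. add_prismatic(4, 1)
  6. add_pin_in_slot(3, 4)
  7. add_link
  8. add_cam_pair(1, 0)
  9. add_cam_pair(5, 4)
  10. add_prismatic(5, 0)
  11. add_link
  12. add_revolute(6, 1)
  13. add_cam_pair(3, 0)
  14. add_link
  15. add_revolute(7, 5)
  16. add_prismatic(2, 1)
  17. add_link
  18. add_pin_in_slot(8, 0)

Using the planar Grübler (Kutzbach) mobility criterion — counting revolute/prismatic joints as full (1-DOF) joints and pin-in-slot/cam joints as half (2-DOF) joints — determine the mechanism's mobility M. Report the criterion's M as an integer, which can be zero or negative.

link 0 = ground. State L|J1|J2 = 1|0|0
+link1  2|0|0
+link2  3|0|0
+link3  4|0|0
+link4  5|0|0
P(4,1) f=1→J1  5|1|0
PS(3,4) f=2→J2  5|1|1
+link5  6|1|1
C(1,0) f=2→J2  6|1|2
C(5,4) f=2→J2  6|1|3
P(5,0) f=1→J1  6|2|3
+link6  7|2|3
R(6,1) f=1→J1  7|3|3
C(3,0) f=2→J2  7|3|4
+link7  8|3|4
R(7,5) f=1→J1  8|4|4
P(2,1) f=1→J1  8|5|4
+link8  9|5|4
PS(8,0) f=2→J2  9|5|5
M = 3(9−1)−2·5−5 = 24−10−5 = 9

M = 9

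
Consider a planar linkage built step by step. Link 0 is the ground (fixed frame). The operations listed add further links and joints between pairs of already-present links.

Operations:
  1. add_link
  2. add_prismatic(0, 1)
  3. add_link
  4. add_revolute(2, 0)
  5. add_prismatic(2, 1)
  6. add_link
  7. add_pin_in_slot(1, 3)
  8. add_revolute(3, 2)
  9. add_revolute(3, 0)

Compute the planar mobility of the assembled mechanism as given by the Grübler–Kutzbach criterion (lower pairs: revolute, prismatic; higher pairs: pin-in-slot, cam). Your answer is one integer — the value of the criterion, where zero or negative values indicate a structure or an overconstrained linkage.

(L,J1,J2)=(1,0,0); link0 fixed
link1: (2,0,0)
P 0-1 [J1]: (2,1,0)
link2: (3,1,0)
R 2-0 [J1]: (3,2,0)
P 2-1 [J1]: (3,3,0)
link3: (4,3,0)
PS 1-3 [J2]: (4,3,1)
R 3-2 [J1]: (4,4,1)
R 3-0 [J1]: (4,5,1)
Grübler: 3·3 − 2·5 − 1 = -2

M = -2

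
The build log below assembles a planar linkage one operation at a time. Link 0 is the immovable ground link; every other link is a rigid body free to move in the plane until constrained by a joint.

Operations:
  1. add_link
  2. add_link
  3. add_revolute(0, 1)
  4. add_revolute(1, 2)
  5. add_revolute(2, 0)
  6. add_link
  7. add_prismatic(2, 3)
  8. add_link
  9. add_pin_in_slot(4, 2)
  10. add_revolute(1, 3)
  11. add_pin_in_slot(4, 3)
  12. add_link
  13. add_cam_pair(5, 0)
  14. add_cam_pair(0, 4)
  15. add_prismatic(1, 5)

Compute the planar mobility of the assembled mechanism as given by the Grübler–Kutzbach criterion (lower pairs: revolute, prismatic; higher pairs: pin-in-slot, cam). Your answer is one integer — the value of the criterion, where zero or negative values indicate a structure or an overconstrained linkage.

M = -1

L=1 J1=0 J2=0
add link → L=2 J1=0 J2=0
add link → L=3 J1=0 J2=0
R@0,1 dof=1 J1 → L=3 J1=1 J2=0
R@1,2 dof=1 J1 → L=3 J1=2 J2=0
R@2,0 dof=1 J1 → L=3 J1=3 J2=0
add link → L=4 J1=3 J2=0
P@2,3 dof=1 J1 → L=4 J1=4 J2=0
add link → L=5 J1=4 J2=0
PS@4,2 dof=2 J2 → L=5 J1=4 J2=1
R@1,3 dof=1 J1 → L=5 J1=5 J2=1
PS@4,3 dof=2 J2 → L=5 J1=5 J2=2
add link → L=6 J1=5 J2=2
C@5,0 dof=2 J2 → L=6 J1=5 J2=3
C@0,4 dof=2 J2 → L=6 J1=5 J2=4
P@1,5 dof=1 J1 → L=6 J1=6 J2=4
M=3(L−1)−2J1−J2=3·5−2·6−4=-1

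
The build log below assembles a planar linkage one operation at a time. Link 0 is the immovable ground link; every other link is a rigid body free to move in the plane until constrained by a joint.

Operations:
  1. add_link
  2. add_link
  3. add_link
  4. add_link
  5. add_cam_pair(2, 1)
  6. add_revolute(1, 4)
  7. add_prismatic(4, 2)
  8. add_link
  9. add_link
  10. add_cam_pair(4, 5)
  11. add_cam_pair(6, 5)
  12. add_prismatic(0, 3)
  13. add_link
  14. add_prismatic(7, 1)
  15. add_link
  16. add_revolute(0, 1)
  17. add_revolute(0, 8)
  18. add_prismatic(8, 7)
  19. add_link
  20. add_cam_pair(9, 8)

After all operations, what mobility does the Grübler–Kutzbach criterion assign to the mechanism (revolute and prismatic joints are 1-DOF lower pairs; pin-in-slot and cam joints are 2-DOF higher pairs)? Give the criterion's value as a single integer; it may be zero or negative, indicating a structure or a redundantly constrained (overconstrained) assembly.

link 0 = ground. State L|J1|J2 = 1|0|0
+link1  2|0|0
+link2  3|0|0
+link3  4|0|0
+link4  5|0|0
C(2,1) f=2→J2  5|0|1
R(1,4) f=1→J1  5|1|1
P(4,2) f=1→J1  5|2|1
+link5  6|2|1
+link6  7|2|1
C(4,5) f=2→J2  7|2|2
C(6,5) f=2→J2  7|2|3
P(0,3) f=1→J1  7|3|3
+link7  8|3|3
P(7,1) f=1→J1  8|4|3
+link8  9|4|3
R(0,1) f=1→J1  9|5|3
R(0,8) f=1→J1  9|6|3
P(8,7) f=1→J1  9|7|3
+link9  10|7|3
C(9,8) f=2→J2  10|7|4
M = 3(10−1)−2·7−4 = 27−14−4 = 9

M = 9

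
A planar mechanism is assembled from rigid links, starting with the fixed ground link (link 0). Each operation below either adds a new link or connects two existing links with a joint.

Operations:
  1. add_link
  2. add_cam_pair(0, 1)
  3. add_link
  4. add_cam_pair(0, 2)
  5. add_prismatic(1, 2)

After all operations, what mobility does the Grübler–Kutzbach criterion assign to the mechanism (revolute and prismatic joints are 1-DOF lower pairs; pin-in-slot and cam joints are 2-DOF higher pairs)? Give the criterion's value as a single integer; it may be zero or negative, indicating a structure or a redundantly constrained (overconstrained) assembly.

M = 2

link 0 = ground. State L|J1|J2 = 1|0|0
+link1  2|0|0
C(0,1) f=2→J2  2|0|1
+link2  3|0|1
C(0,2) f=2→J2  3|0|2
P(1,2) f=1→J1  3|1|2
M = 3(3−1)−2·1−2 = 6−2−2 = 2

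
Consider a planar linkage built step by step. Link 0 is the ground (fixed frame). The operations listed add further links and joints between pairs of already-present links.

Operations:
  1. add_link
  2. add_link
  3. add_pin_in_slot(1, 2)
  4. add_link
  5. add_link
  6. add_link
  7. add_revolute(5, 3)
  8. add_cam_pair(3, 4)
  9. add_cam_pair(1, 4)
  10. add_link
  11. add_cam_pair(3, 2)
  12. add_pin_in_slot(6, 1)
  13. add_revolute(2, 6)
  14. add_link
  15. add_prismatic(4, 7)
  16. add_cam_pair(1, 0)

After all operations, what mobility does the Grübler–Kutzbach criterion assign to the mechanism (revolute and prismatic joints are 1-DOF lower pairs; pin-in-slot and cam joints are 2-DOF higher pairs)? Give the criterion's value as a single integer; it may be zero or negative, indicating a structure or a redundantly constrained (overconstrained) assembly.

(L,J1,J2)=(1,0,0); link0 fixed
link1: (2,0,0)
link2: (3,0,0)
PS 1-2 [J2]: (3,0,1)
link3: (4,0,1)
link4: (5,0,1)
link5: (6,0,1)
R 5-3 [J1]: (6,1,1)
C 3-4 [J2]: (6,1,2)
C 1-4 [J2]: (6,1,3)
link6: (7,1,3)
C 3-2 [J2]: (7,1,4)
PS 6-1 [J2]: (7,1,5)
R 2-6 [J1]: (7,2,5)
link7: (8,2,5)
P 4-7 [J1]: (8,3,5)
C 1-0 [J2]: (8,3,6)
Grübler: 3·7 − 2·3 − 6 = 9

M = 9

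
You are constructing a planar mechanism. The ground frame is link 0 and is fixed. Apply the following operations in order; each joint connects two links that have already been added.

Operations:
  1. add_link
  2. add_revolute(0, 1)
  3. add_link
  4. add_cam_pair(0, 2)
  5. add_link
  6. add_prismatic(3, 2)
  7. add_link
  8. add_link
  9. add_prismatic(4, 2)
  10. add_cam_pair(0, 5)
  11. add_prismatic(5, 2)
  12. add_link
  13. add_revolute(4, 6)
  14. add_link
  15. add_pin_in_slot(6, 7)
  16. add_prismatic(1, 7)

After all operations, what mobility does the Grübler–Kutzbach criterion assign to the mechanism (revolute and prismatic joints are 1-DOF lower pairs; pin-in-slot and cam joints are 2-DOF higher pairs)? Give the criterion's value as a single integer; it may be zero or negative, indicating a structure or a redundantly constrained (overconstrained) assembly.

M = 6

ground; <1,0,0>
#1 <2,0,0>
R:0↔1 J1 <2,1,0>
#2 <3,1,0>
C:0↔2 J2 <3,1,1>
#3 <4,1,1>
P:3↔2 J1 <4,2,1>
#4 <5,2,1>
#5 <6,2,1>
P:4↔2 J1 <6,3,1>
C:0↔5 J2 <6,3,2>
P:5↔2 J1 <6,4,2>
#6 <7,4,2>
R:4↔6 J1 <7,5,2>
#7 <8,5,2>
PS:6↔7 J2 <8,5,3>
P:1↔7 J1 <8,6,3>
3×7 − 2×6 − 1×3 = 6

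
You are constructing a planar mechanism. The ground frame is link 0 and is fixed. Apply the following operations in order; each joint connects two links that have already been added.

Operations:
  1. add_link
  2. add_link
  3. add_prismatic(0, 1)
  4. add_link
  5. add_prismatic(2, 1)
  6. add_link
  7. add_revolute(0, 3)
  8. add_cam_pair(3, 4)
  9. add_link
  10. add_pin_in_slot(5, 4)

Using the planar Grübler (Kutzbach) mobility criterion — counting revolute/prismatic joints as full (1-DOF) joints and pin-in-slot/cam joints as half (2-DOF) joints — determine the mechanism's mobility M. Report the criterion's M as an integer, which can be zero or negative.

M = 7

L=1 J1=0 J2=0
add link → L=2 J1=0 J2=0
add link → L=3 J1=0 J2=0
P@0,1 dof=1 J1 → L=3 J1=1 J2=0
add link → L=4 J1=1 J2=0
P@2,1 dof=1 J1 → L=4 J1=2 J2=0
add link → L=5 J1=2 J2=0
R@0,3 dof=1 J1 → L=5 J1=3 J2=0
C@3,4 dof=2 J2 → L=5 J1=3 J2=1
add link → L=6 J1=3 J2=1
PS@5,4 dof=2 J2 → L=6 J1=3 J2=2
M=3(L−1)−2J1−J2=3·5−2·3−2=7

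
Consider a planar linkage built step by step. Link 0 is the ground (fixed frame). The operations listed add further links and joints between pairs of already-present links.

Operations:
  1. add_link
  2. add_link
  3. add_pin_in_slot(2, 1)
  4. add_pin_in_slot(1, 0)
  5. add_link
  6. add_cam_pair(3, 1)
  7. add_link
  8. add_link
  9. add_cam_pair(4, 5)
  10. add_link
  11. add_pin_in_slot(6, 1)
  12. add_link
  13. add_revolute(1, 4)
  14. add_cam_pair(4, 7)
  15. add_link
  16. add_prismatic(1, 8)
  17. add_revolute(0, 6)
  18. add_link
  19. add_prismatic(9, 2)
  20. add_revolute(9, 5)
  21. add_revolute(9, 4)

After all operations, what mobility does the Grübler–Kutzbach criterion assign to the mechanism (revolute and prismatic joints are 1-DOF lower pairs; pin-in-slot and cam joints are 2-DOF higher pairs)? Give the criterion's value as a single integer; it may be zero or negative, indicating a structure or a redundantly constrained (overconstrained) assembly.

M = 9

L=1 J1=0 J2=0
add link → L=2 J1=0 J2=0
add link → L=3 J1=0 J2=0
PS@2,1 dof=2 J2 → L=3 J1=0 J2=1
PS@1,0 dof=2 J2 → L=3 J1=0 J2=2
add link → L=4 J1=0 J2=2
C@3,1 dof=2 J2 → L=4 J1=0 J2=3
add link → L=5 J1=0 J2=3
add link → L=6 J1=0 J2=3
C@4,5 dof=2 J2 → L=6 J1=0 J2=4
add link → L=7 J1=0 J2=4
PS@6,1 dof=2 J2 → L=7 J1=0 J2=5
add link → L=8 J1=0 J2=5
R@1,4 dof=1 J1 → L=8 J1=1 J2=5
C@4,7 dof=2 J2 → L=8 J1=1 J2=6
add link → L=9 J1=1 J2=6
P@1,8 dof=1 J1 → L=9 J1=2 J2=6
R@0,6 dof=1 J1 → L=9 J1=3 J2=6
add link → L=10 J1=3 J2=6
P@9,2 dof=1 J1 → L=10 J1=4 J2=6
R@9,5 dof=1 J1 → L=10 J1=5 J2=6
R@9,4 dof=1 J1 → L=10 J1=6 J2=6
M=3(L−1)−2J1−J2=3·9−2·6−6=9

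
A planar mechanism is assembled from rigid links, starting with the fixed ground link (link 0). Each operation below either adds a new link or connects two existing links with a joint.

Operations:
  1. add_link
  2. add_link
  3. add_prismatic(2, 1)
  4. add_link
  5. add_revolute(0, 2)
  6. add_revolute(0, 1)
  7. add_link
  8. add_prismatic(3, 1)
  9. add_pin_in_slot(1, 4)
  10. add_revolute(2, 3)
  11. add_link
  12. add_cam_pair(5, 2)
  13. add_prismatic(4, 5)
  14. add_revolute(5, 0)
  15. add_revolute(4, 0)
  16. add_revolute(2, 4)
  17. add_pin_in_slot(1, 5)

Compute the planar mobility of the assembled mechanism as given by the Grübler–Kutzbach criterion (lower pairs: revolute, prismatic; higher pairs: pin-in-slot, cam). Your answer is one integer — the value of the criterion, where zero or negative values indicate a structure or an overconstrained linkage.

M = -6

link 0 = ground. State L|J1|J2 = 1|0|0
+link1  2|0|0
+link2  3|0|0
P(2,1) f=1→J1  3|1|0
+link3  4|1|0
R(0,2) f=1→J1  4|2|0
R(0,1) f=1→J1  4|3|0
+link4  5|3|0
P(3,1) f=1→J1  5|4|0
PS(1,4) f=2→J2  5|4|1
R(2,3) f=1→J1  5|5|1
+link5  6|5|1
C(5,2) f=2→J2  6|5|2
P(4,5) f=1→J1  6|6|2
R(5,0) f=1→J1  6|7|2
R(4,0) f=1→J1  6|8|2
R(2,4) f=1→J1  6|9|2
PS(1,5) f=2→J2  6|9|3
M = 3(6−1)−2·9−3 = 15−18−3 = -6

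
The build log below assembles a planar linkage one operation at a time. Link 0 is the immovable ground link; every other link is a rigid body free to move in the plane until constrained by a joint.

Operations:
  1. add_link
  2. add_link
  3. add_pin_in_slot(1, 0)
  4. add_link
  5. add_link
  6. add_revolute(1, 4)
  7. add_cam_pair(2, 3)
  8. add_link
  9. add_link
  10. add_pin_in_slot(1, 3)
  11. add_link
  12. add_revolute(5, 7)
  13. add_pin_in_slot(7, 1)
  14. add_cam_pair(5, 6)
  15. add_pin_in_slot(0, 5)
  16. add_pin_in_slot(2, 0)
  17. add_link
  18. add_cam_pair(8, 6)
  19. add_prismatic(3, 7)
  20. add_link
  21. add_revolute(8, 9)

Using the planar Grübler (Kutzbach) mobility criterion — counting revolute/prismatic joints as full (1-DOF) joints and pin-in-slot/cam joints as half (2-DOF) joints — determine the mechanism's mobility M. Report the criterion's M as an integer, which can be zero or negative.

L=1 J1=0 J2=0
add link → L=2 J1=0 J2=0
add link → L=3 J1=0 J2=0
PS@1,0 dof=2 J2 → L=3 J1=0 J2=1
add link → L=4 J1=0 J2=1
add link → L=5 J1=0 J2=1
R@1,4 dof=1 J1 → L=5 J1=1 J2=1
C@2,3 dof=2 J2 → L=5 J1=1 J2=2
add link → L=6 J1=1 J2=2
add link → L=7 J1=1 J2=2
PS@1,3 dof=2 J2 → L=7 J1=1 J2=3
add link → L=8 J1=1 J2=3
R@5,7 dof=1 J1 → L=8 J1=2 J2=3
PS@7,1 dof=2 J2 → L=8 J1=2 J2=4
C@5,6 dof=2 J2 → L=8 J1=2 J2=5
PS@0,5 dof=2 J2 → L=8 J1=2 J2=6
PS@2,0 dof=2 J2 → L=8 J1=2 J2=7
add link → L=9 J1=2 J2=7
C@8,6 dof=2 J2 → L=9 J1=2 J2=8
P@3,7 dof=1 J1 → L=9 J1=3 J2=8
add link → L=10 J1=3 J2=8
R@8,9 dof=1 J1 → L=10 J1=4 J2=8
M=3(L−1)−2J1−J2=3·9−2·4−8=11

M = 11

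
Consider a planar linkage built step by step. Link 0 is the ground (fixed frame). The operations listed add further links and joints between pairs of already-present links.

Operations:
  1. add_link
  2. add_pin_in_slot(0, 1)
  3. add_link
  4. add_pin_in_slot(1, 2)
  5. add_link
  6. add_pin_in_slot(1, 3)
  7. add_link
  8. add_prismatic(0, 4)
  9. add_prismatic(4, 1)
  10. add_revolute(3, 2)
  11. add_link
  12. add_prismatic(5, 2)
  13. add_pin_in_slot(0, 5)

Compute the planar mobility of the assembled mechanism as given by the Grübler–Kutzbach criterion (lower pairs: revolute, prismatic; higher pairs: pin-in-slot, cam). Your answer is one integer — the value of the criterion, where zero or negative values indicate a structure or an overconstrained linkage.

(L,J1,J2)=(1,0,0); link0 fixed
link1: (2,0,0)
PS 0-1 [J2]: (2,0,1)
link2: (3,0,1)
PS 1-2 [J2]: (3,0,2)
link3: (4,0,2)
PS 1-3 [J2]: (4,0,3)
link4: (5,0,3)
P 0-4 [J1]: (5,1,3)
P 4-1 [J1]: (5,2,3)
R 3-2 [J1]: (5,3,3)
link5: (6,3,3)
P 5-2 [J1]: (6,4,3)
PS 0-5 [J2]: (6,4,4)
Grübler: 3·5 − 2·4 − 4 = 3

M = 3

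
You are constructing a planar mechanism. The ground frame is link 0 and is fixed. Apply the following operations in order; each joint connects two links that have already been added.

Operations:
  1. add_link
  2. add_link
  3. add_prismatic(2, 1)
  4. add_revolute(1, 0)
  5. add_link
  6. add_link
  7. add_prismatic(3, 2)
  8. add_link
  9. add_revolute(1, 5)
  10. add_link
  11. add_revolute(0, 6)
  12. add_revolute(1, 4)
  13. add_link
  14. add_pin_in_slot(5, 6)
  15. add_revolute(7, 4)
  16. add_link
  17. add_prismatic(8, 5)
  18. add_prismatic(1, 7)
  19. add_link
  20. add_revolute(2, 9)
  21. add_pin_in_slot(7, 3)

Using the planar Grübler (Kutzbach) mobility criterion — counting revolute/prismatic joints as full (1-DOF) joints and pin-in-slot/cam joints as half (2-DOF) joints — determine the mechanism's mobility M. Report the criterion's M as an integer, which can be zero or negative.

L=1 J1=0 J2=0
add link → L=2 J1=0 J2=0
add link → L=3 J1=0 J2=0
P@2,1 dof=1 J1 → L=3 J1=1 J2=0
R@1,0 dof=1 J1 → L=3 J1=2 J2=0
add link → L=4 J1=2 J2=0
add link → L=5 J1=2 J2=0
P@3,2 dof=1 J1 → L=5 J1=3 J2=0
add link → L=6 J1=3 J2=0
R@1,5 dof=1 J1 → L=6 J1=4 J2=0
add link → L=7 J1=4 J2=0
R@0,6 dof=1 J1 → L=7 J1=5 J2=0
R@1,4 dof=1 J1 → L=7 J1=6 J2=0
add link → L=8 J1=6 J2=0
PS@5,6 dof=2 J2 → L=8 J1=6 J2=1
R@7,4 dof=1 J1 → L=8 J1=7 J2=1
add link → L=9 J1=7 J2=1
P@8,5 dof=1 J1 → L=9 J1=8 J2=1
P@1,7 dof=1 J1 → L=9 J1=9 J2=1
add link → L=10 J1=9 J2=1
R@2,9 dof=1 J1 → L=10 J1=10 J2=1
PS@7,3 dof=2 J2 → L=10 J1=10 J2=2
M=3(L−1)−2J1−J2=3·9−2·10−2=5

M = 5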